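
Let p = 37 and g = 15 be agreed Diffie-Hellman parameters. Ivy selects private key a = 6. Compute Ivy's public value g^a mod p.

27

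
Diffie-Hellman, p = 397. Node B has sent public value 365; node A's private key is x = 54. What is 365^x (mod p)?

Shared key K = 365^54 mod 397.
365^1 ≡ 365 (mod 397)
365^2 = (365^1)^2 ≡ 365^2 = 133225 ≡ 230 (mod 397)
365^4 = (365^2)^2 ≡ 230^2 = 52900 ≡ 99 (mod 397)
365^8 = (365^4)^2 ≡ 99^2 = 9801 ≡ 273 (mod 397)
365^16 = (365^8)^2 ≡ 273^2 = 74529 ≡ 290 (mod 397)
365^32 = (365^16)^2 ≡ 290^2 = 84100 ≡ 333 (mod 397)
365^54 = 365^32 · 365^16 · 365^4 · 365^2 ≡ 333 · 290 · 99 · 230 ≡ 64 (mod 397).

64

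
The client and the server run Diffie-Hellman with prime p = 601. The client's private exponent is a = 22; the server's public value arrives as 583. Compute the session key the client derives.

564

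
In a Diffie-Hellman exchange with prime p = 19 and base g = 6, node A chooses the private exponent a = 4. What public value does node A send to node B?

Public value = 6^4 mod 19.
6^1 ≡ 6 (mod 19)
6^2 = (6^1)^2 ≡ 6^2 = 36 ≡ 17 (mod 19)
6^4 = (6^2)^2 ≡ 17^2 = 289 ≡ 4 (mod 19)

4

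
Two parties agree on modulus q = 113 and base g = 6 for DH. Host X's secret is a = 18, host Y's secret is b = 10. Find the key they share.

Host Y sends B = g^b mod q = 6^10 mod 113.
6^1 ≡ 6 (mod 113)
6^2 = (6^1)^2 ≡ 6^2 = 36 ≡ 36 (mod 113)
6^4 = (6^2)^2 ≡ 36^2 = 1296 ≡ 53 (mod 113)
6^8 = (6^4)^2 ≡ 53^2 = 2809 ≡ 97 (mod 113)
6^10 = 6^8 · 6^2 ≡ 97 · 36 ≡ 102 (mod 113).
So B = 102. Host X then computes K = B^a mod q = 102^18 mod 113.
102^1 ≡ 102 (mod 113)
102^2 = (102^1)^2 ≡ 102^2 = 10404 ≡ 8 (mod 113)
102^4 = (102^2)^2 ≡ 8^2 = 64 ≡ 64 (mod 113)
102^8 = (102^4)^2 ≡ 64^2 = 4096 ≡ 28 (mod 113)
102^16 = (102^8)^2 ≡ 28^2 = 784 ≡ 106 (mod 113)
102^18 = 102^16 · 102^2 ≡ 106 · 8 ≡ 57 (mod 113).

57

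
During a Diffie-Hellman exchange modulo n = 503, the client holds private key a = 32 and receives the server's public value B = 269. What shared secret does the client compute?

Shared key K = 269^32 mod 503.
269^1 ≡ 269 (mod 503)
269^2 = (269^1)^2 ≡ 269^2 = 72361 ≡ 432 (mod 503)
269^4 = (269^2)^2 ≡ 432^2 = 186624 ≡ 11 (mod 503)
269^8 = (269^4)^2 ≡ 11^2 = 121 ≡ 121 (mod 503)
269^16 = (269^8)^2 ≡ 121^2 = 14641 ≡ 54 (mod 503)
269^32 = (269^16)^2 ≡ 54^2 = 2916 ≡ 401 (mod 503)

401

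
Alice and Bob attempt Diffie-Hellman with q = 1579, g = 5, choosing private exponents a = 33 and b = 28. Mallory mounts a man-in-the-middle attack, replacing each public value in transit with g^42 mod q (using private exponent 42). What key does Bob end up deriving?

Bob receives Mallory's public value M = 5^42 mod 1579 instead of the honest one.
5^1 ≡ 5 (mod 1579)
5^2 = (5^1)^2 ≡ 5^2 = 25 ≡ 25 (mod 1579)
5^4 = (5^2)^2 ≡ 25^2 = 625 ≡ 625 (mod 1579)
5^8 = (5^4)^2 ≡ 625^2 = 390625 ≡ 612 (mod 1579)
5^16 = (5^8)^2 ≡ 612^2 = 374544 ≡ 321 (mod 1579)
5^32 = (5^16)^2 ≡ 321^2 = 103041 ≡ 406 (mod 1579)
5^42 = 5^32 · 5^8 · 5^2 ≡ 406 · 612 · 25 ≡ 14 (mod 1579).
So M = 14. Bob computes K = M^28 mod 1579.
14^1 ≡ 14 (mod 1579)
14^2 = (14^1)^2 ≡ 14^2 = 196 ≡ 196 (mod 1579)
14^4 = (14^2)^2 ≡ 196^2 = 38416 ≡ 520 (mod 1579)
14^8 = (14^4)^2 ≡ 520^2 = 270400 ≡ 391 (mod 1579)
14^16 = (14^8)^2 ≡ 391^2 = 152881 ≡ 1297 (mod 1579)
14^28 = 14^16 · 14^8 · 14^4 ≡ 1297 · 391 · 520 ≡ 408 (mod 1579).

408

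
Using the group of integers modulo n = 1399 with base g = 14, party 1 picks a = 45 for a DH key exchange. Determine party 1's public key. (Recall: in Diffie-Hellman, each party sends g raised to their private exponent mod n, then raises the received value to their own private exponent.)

1164

Public value = 14^45 (mod 1399).
14^1 ≡ 14 (mod 1399)
14^2 = (14^1)^2 ≡ 14^2 = 196 ≡ 196 (mod 1399)
14^4 = (14^2)^2 ≡ 196^2 = 38416 ≡ 643 (mod 1399)
14^8 = (14^4)^2 ≡ 643^2 = 413449 ≡ 744 (mod 1399)
14^16 = (14^8)^2 ≡ 744^2 = 553536 ≡ 931 (mod 1399)
14^32 = (14^16)^2 ≡ 931^2 = 866761 ≡ 780 (mod 1399)
14^45 = 14^32 · 14^8 · 14^4 · 14^1 ≡ 780 · 744 · 643 · 14 ≡ 1164 (mod 1399).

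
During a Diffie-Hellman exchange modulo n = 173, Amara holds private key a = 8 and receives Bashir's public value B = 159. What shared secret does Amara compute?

100

Shared key K = 159^8 mod 173.
159^1 ≡ 159 (mod 173)
159^2 = (159^1)^2 ≡ 159^2 = 25281 ≡ 23 (mod 173)
159^4 = (159^2)^2 ≡ 23^2 = 529 ≡ 10 (mod 173)
159^8 = (159^4)^2 ≡ 10^2 = 100 ≡ 100 (mod 173)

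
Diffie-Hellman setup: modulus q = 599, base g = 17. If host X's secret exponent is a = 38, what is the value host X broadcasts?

Public value = 17^38 mod 599.
17^1 ≡ 17 (mod 599)
17^2 = (17^1)^2 ≡ 17^2 = 289 ≡ 289 (mod 599)
17^4 = (17^2)^2 ≡ 289^2 = 83521 ≡ 260 (mod 599)
17^8 = (17^4)^2 ≡ 260^2 = 67600 ≡ 512 (mod 599)
17^16 = (17^8)^2 ≡ 512^2 = 262144 ≡ 381 (mod 599)
17^32 = (17^16)^2 ≡ 381^2 = 145161 ≡ 203 (mod 599)
17^38 = 17^32 · 17^4 · 17^2 ≡ 203 · 260 · 289 ≡ 484 (mod 599).

484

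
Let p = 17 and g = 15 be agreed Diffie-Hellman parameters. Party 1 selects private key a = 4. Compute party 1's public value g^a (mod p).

Public value = 15^4 (mod 17).
15^1 ≡ 15 (mod 17)
15^2 = (15^1)^2 ≡ 15^2 = 225 ≡ 4 (mod 17)
15^4 = (15^2)^2 ≡ 4^2 = 16 ≡ 16 (mod 17)

16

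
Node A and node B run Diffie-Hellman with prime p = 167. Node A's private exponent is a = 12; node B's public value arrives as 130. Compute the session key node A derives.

Shared key K = 130^12 mod 167.
130^1 ≡ 130 (mod 167)
130^2 = (130^1)^2 ≡ 130^2 = 16900 ≡ 33 (mod 167)
130^4 = (130^2)^2 ≡ 33^2 = 1089 ≡ 87 (mod 167)
130^8 = (130^4)^2 ≡ 87^2 = 7569 ≡ 54 (mod 167)
130^12 = 130^8 · 130^4 ≡ 54 · 87 ≡ 22 (mod 167).

22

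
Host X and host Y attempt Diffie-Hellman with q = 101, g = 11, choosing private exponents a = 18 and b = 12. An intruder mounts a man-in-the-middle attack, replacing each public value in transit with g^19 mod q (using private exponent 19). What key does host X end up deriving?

82

Host X receives an intruder's public value M = 11^19 mod 101 instead of the honest one.
11^1 ≡ 11 (mod 101)
11^2 = (11^1)^2 ≡ 11^2 = 121 ≡ 20 (mod 101)
11^4 = (11^2)^2 ≡ 20^2 = 400 ≡ 97 (mod 101)
11^8 = (11^4)^2 ≡ 97^2 = 9409 ≡ 16 (mod 101)
11^16 = (11^8)^2 ≡ 16^2 = 256 ≡ 54 (mod 101)
11^19 = 11^16 · 11^2 · 11^1 ≡ 54 · 20 · 11 ≡ 63 (mod 101).
So M = 63. Host X computes K = M^18 mod 101.
63^1 ≡ 63 (mod 101)
63^2 = (63^1)^2 ≡ 63^2 = 3969 ≡ 30 (mod 101)
63^4 = (63^2)^2 ≡ 30^2 = 900 ≡ 92 (mod 101)
63^8 = (63^4)^2 ≡ 92^2 = 8464 ≡ 81 (mod 101)
63^16 = (63^8)^2 ≡ 81^2 = 6561 ≡ 97 (mod 101)
63^18 = 63^16 · 63^2 ≡ 97 · 30 ≡ 82 (mod 101).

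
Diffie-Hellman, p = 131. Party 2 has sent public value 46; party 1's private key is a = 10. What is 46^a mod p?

Shared key K = 46^10 mod 131.
46^1 ≡ 46 (mod 131)
46^2 = (46^1)^2 ≡ 46^2 = 2116 ≡ 20 (mod 131)
46^4 = (46^2)^2 ≡ 20^2 = 400 ≡ 7 (mod 131)
46^8 = (46^4)^2 ≡ 7^2 = 49 ≡ 49 (mod 131)
46^10 = 46^8 · 46^2 ≡ 49 · 20 ≡ 63 (mod 131).

63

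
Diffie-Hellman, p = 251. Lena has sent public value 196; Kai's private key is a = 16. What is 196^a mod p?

Shared key K = 196^16 mod 251.
196^1 ≡ 196 (mod 251)
196^2 = (196^1)^2 ≡ 196^2 = 38416 ≡ 13 (mod 251)
196^4 = (196^2)^2 ≡ 13^2 = 169 ≡ 169 (mod 251)
196^8 = (196^4)^2 ≡ 169^2 = 28561 ≡ 198 (mod 251)
196^16 = (196^8)^2 ≡ 198^2 = 39204 ≡ 48 (mod 251)

48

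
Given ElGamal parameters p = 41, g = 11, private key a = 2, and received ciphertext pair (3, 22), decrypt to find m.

Shared mask s = c₁^a mod p = 3^2 mod 41.
3^1 ≡ 3 (mod 41)
3^2 = (3^1)^2 ≡ 3^2 = 9 ≡ 9 (mod 41)
So s = 9; s⁻¹ ≡ 32 (mod 41).
m = c₂ · s⁻¹ mod 41 = 22 · 32 mod 41 = 7.

7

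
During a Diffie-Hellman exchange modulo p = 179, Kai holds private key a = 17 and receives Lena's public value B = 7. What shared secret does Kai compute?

Shared key K = 7^17 mod 179.
7^1 ≡ 7 (mod 179)
7^2 = (7^1)^2 ≡ 7^2 = 49 ≡ 49 (mod 179)
7^4 = (7^2)^2 ≡ 49^2 = 2401 ≡ 74 (mod 179)
7^8 = (7^4)^2 ≡ 74^2 = 5476 ≡ 106 (mod 179)
7^16 = (7^8)^2 ≡ 106^2 = 11236 ≡ 138 (mod 179)
7^17 = 7^16 · 7^1 ≡ 138 · 7 ≡ 71 (mod 179).

71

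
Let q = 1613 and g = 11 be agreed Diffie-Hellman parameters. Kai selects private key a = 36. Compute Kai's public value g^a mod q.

1552

Public value = 11^36 mod 1613.
11^1 ≡ 11 (mod 1613)
11^2 = (11^1)^2 ≡ 11^2 = 121 ≡ 121 (mod 1613)
11^4 = (11^2)^2 ≡ 121^2 = 14641 ≡ 124 (mod 1613)
11^8 = (11^4)^2 ≡ 124^2 = 15376 ≡ 859 (mod 1613)
11^16 = (11^8)^2 ≡ 859^2 = 737881 ≡ 740 (mod 1613)
11^32 = (11^16)^2 ≡ 740^2 = 547600 ≡ 793 (mod 1613)
11^36 = 11^32 · 11^4 ≡ 793 · 124 ≡ 1552 (mod 1613).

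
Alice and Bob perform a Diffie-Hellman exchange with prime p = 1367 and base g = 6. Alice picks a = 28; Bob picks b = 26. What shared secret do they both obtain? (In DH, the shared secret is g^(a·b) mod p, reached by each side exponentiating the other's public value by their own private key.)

Alice sends A = g^a mod p = 6^28 mod 1367.
6^1 ≡ 6 (mod 1367)
6^2 = (6^1)^2 ≡ 6^2 = 36 ≡ 36 (mod 1367)
6^4 = (6^2)^2 ≡ 36^2 = 1296 ≡ 1296 (mod 1367)
6^8 = (6^4)^2 ≡ 1296^2 = 1679616 ≡ 940 (mod 1367)
6^16 = (6^8)^2 ≡ 940^2 = 883600 ≡ 518 (mod 1367)
6^28 = 6^16 · 6^8 · 6^4 ≡ 518 · 940 · 1296 ≡ 110 (mod 1367).
So A = 110. Bob then computes K = A^b mod p = 110^26 mod 1367.
110^1 ≡ 110 (mod 1367)
110^2 = (110^1)^2 ≡ 110^2 = 12100 ≡ 1164 (mod 1367)
110^4 = (110^2)^2 ≡ 1164^2 = 1354896 ≡ 199 (mod 1367)
110^8 = (110^4)^2 ≡ 199^2 = 39601 ≡ 1325 (mod 1367)
110^16 = (110^8)^2 ≡ 1325^2 = 1755625 ≡ 397 (mod 1367)
110^26 = 110^16 · 110^8 · 110^2 ≡ 397 · 1325 · 1164 ≡ 130 (mod 1367).

130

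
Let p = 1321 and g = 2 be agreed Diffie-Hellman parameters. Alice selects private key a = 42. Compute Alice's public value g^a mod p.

1188

Public value = 2^42 mod 1321.
2^1 ≡ 2 (mod 1321)
2^2 = (2^1)^2 ≡ 2^2 = 4 ≡ 4 (mod 1321)
2^4 = (2^2)^2 ≡ 4^2 = 16 ≡ 16 (mod 1321)
2^8 = (2^4)^2 ≡ 16^2 = 256 ≡ 256 (mod 1321)
2^16 = (2^8)^2 ≡ 256^2 = 65536 ≡ 807 (mod 1321)
2^32 = (2^16)^2 ≡ 807^2 = 651249 ≡ 1317 (mod 1321)
2^42 = 2^32 · 2^8 · 2^2 ≡ 1317 · 256 · 4 ≡ 1188 (mod 1321).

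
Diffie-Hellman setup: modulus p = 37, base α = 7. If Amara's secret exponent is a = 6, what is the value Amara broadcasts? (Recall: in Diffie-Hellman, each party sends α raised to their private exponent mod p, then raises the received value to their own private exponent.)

Public value = 7^6 mod 37.
7^1 ≡ 7 (mod 37)
7^2 = (7^1)^2 ≡ 7^2 = 49 ≡ 12 (mod 37)
7^4 = (7^2)^2 ≡ 12^2 = 144 ≡ 33 (mod 37)
7^6 = 7^4 · 7^2 ≡ 33 · 12 ≡ 26 (mod 37).

26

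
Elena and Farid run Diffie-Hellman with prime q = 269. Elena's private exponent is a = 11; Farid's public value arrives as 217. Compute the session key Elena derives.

6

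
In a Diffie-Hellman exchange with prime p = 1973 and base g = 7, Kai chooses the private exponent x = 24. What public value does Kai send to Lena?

Public value = 7^24 mod 1973.
7^1 ≡ 7 (mod 1973)
7^2 = (7^1)^2 ≡ 7^2 = 49 ≡ 49 (mod 1973)
7^4 = (7^2)^2 ≡ 49^2 = 2401 ≡ 428 (mod 1973)
7^8 = (7^4)^2 ≡ 428^2 = 183184 ≡ 1668 (mod 1973)
7^16 = (7^8)^2 ≡ 1668^2 = 2782224 ≡ 294 (mod 1973)
7^24 = 7^16 · 7^8 ≡ 294 · 1668 ≡ 1088 (mod 1973).

1088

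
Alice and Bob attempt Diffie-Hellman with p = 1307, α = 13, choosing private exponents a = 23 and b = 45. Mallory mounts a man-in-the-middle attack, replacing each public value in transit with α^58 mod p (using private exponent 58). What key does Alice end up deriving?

841

Alice receives Mallory's public value M = 13^58 mod 1307 instead of the honest one.
13^1 ≡ 13 (mod 1307)
13^2 = (13^1)^2 ≡ 13^2 = 169 ≡ 169 (mod 1307)
13^4 = (13^2)^2 ≡ 169^2 = 28561 ≡ 1114 (mod 1307)
13^8 = (13^4)^2 ≡ 1114^2 = 1240996 ≡ 653 (mod 1307)
13^16 = (13^8)^2 ≡ 653^2 = 426409 ≡ 327 (mod 1307)
13^32 = (13^16)^2 ≡ 327^2 = 106929 ≡ 1062 (mod 1307)
13^58 = 13^32 · 13^16 · 13^8 · 13^2 ≡ 1062 · 327 · 653 · 169 ≡ 111 (mod 1307).
So M = 111. Alice computes K = M^23 mod 1307.
111^1 ≡ 111 (mod 1307)
111^2 = (111^1)^2 ≡ 111^2 = 12321 ≡ 558 (mod 1307)
111^4 = (111^2)^2 ≡ 558^2 = 311364 ≡ 298 (mod 1307)
111^8 = (111^4)^2 ≡ 298^2 = 88804 ≡ 1235 (mod 1307)
111^16 = (111^8)^2 ≡ 1235^2 = 1525225 ≡ 1263 (mod 1307)
111^23 = 111^16 · 111^4 · 111^2 · 111^1 ≡ 1263 · 298 · 558 · 111 ≡ 841 (mod 1307).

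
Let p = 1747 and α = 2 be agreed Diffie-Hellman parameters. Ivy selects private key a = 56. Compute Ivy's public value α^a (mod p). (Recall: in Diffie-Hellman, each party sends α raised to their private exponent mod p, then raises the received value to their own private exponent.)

Public value = 2^56 (mod 1747).
2^1 ≡ 2 (mod 1747)
2^2 = (2^1)^2 ≡ 2^2 = 4 ≡ 4 (mod 1747)
2^4 = (2^2)^2 ≡ 4^2 = 16 ≡ 16 (mod 1747)
2^8 = (2^4)^2 ≡ 16^2 = 256 ≡ 256 (mod 1747)
2^16 = (2^8)^2 ≡ 256^2 = 65536 ≡ 897 (mod 1747)
2^32 = (2^16)^2 ≡ 897^2 = 804609 ≡ 989 (mod 1747)
2^56 = 2^32 · 2^16 · 2^8 ≡ 989 · 897 · 256 ≡ 1289 (mod 1747).

1289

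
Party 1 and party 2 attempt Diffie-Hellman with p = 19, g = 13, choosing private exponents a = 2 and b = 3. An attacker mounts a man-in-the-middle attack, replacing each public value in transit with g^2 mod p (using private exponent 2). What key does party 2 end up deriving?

11

Party 2 receives an attacker's public value M = 13^2 mod 19 instead of the honest one.
13^1 ≡ 13 (mod 19)
13^2 = (13^1)^2 ≡ 13^2 = 169 ≡ 17 (mod 19)
So M = 17. Party 2 computes K = M^3 mod 19.
17^1 ≡ 17 (mod 19)
17^2 = (17^1)^2 ≡ 17^2 = 289 ≡ 4 (mod 19)
17^3 = 17^2 · 17^1 ≡ 4 · 17 ≡ 11 (mod 19).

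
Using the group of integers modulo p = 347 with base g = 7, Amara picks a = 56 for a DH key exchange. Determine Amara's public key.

326

Public value = 7^56 (mod 347).
7^1 ≡ 7 (mod 347)
7^2 = (7^1)^2 ≡ 7^2 = 49 ≡ 49 (mod 347)
7^4 = (7^2)^2 ≡ 49^2 = 2401 ≡ 319 (mod 347)
7^8 = (7^4)^2 ≡ 319^2 = 101761 ≡ 90 (mod 347)
7^16 = (7^8)^2 ≡ 90^2 = 8100 ≡ 119 (mod 347)
7^32 = (7^16)^2 ≡ 119^2 = 14161 ≡ 281 (mod 347)
7^56 = 7^32 · 7^16 · 7^8 ≡ 281 · 119 · 90 ≡ 326 (mod 347).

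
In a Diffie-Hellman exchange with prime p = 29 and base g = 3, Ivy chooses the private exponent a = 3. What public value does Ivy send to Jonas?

27

Public value = 3^{3} \pmod{29}.
3^1 ≡ 3 (mod 29)
3^2 = (3^1)^2 ≡ 3^2 = 9 ≡ 9 (mod 29)
3^3 = 3^2 · 3^1 ≡ 9 · 3 ≡ 27 (mod 29).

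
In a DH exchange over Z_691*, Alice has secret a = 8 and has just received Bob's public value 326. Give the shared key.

513

Shared key K = 326^8 mod 691.
326^1 ≡ 326 (mod 691)
326^2 = (326^1)^2 ≡ 326^2 = 106276 ≡ 553 (mod 691)
326^4 = (326^2)^2 ≡ 553^2 = 305809 ≡ 387 (mod 691)
326^8 = (326^4)^2 ≡ 387^2 = 149769 ≡ 513 (mod 691)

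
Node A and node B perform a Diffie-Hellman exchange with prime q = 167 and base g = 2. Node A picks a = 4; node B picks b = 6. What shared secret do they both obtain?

62

Node B sends B = g^b mod q = 2^6 mod 167.
2^1 ≡ 2 (mod 167)
2^2 = (2^1)^2 ≡ 2^2 = 4 ≡ 4 (mod 167)
2^4 = (2^2)^2 ≡ 4^2 = 16 ≡ 16 (mod 167)
2^6 = 2^4 · 2^2 ≡ 16 · 4 ≡ 64 (mod 167).
So B = 64. Node A then computes K = B^a mod q = 64^4 mod 167.
64^1 ≡ 64 (mod 167)
64^2 = (64^1)^2 ≡ 64^2 = 4096 ≡ 88 (mod 167)
64^4 = (64^2)^2 ≡ 88^2 = 7744 ≡ 62 (mod 167)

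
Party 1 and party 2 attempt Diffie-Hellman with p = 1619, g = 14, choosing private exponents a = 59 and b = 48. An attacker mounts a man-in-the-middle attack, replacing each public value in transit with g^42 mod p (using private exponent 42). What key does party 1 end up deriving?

Party 1 receives an attacker's public value M = 14^42 mod 1619 instead of the honest one.
14^1 ≡ 14 (mod 1619)
14^2 = (14^1)^2 ≡ 14^2 = 196 ≡ 196 (mod 1619)
14^4 = (14^2)^2 ≡ 196^2 = 38416 ≡ 1179 (mod 1619)
14^8 = (14^4)^2 ≡ 1179^2 = 1390041 ≡ 939 (mod 1619)
14^16 = (14^8)^2 ≡ 939^2 = 881721 ≡ 985 (mod 1619)
14^32 = (14^16)^2 ≡ 985^2 = 970225 ≡ 444 (mod 1619)
14^42 = 14^32 · 14^8 · 14^2 ≡ 444 · 939 · 196 ≡ 1368 (mod 1619).
So M = 1368. Party 1 computes K = M^59 mod 1619.
1368^1 ≡ 1368 (mod 1619)
1368^2 = (1368^1)^2 ≡ 1368^2 = 1871424 ≡ 1479 (mod 1619)
1368^4 = (1368^2)^2 ≡ 1479^2 = 2187441 ≡ 172 (mod 1619)
1368^8 = (1368^4)^2 ≡ 172^2 = 29584 ≡ 442 (mod 1619)
1368^16 = (1368^8)^2 ≡ 442^2 = 195364 ≡ 1084 (mod 1619)
1368^32 = (1368^16)^2 ≡ 1084^2 = 1175056 ≡ 1281 (mod 1619)
1368^59 = 1368^32 · 1368^16 · 1368^8 · 1368^2 · 1368^1 ≡ 1281 · 1084 · 442 · 1479 · 1368 ≡ 1495 (mod 1619).

1495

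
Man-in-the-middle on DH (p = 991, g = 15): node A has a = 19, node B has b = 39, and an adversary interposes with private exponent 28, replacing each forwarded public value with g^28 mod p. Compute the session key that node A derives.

508

Node A receives an adversary's public value M = 15^28 mod 991 instead of the honest one.
15^1 ≡ 15 (mod 991)
15^2 = (15^1)^2 ≡ 15^2 = 225 ≡ 225 (mod 991)
15^4 = (15^2)^2 ≡ 225^2 = 50625 ≡ 84 (mod 991)
15^8 = (15^4)^2 ≡ 84^2 = 7056 ≡ 119 (mod 991)
15^16 = (15^8)^2 ≡ 119^2 = 14161 ≡ 287 (mod 991)
15^28 = 15^16 · 15^8 · 15^4 ≡ 287 · 119 · 84 ≡ 898 (mod 991).
So M = 898. Node A computes K = M^19 mod 991.
898^1 ≡ 898 (mod 991)
898^2 = (898^1)^2 ≡ 898^2 = 806404 ≡ 721 (mod 991)
898^4 = (898^2)^2 ≡ 721^2 = 519841 ≡ 557 (mod 991)
898^8 = (898^4)^2 ≡ 557^2 = 310249 ≡ 66 (mod 991)
898^16 = (898^8)^2 ≡ 66^2 = 4356 ≡ 392 (mod 991)
898^19 = 898^16 · 898^2 · 898^1 ≡ 392 · 721 · 898 ≡ 508 (mod 991).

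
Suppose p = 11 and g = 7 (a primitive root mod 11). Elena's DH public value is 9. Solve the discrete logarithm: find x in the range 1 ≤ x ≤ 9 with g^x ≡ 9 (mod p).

8

Try successive powers of 7 modulo 11:
7^1 ≡ 7
7^2 ≡ 5
7^3 ≡ 2
7^4 ≡ 3
7^5 ≡ 10
7^6 ≡ 4
7^7 ≡ 6
7^8 ≡ 9
Found: x = 8.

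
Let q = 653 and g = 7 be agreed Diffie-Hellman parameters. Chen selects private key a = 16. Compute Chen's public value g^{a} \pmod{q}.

629

Public value = 7^{16} \pmod{653}.
7^1 ≡ 7 (mod 653)
7^2 = (7^1)^2 ≡ 7^2 = 49 ≡ 49 (mod 653)
7^4 = (7^2)^2 ≡ 49^2 = 2401 ≡ 442 (mod 653)
7^8 = (7^4)^2 ≡ 442^2 = 195364 ≡ 117 (mod 653)
7^16 = (7^8)^2 ≡ 117^2 = 13689 ≡ 629 (mod 653)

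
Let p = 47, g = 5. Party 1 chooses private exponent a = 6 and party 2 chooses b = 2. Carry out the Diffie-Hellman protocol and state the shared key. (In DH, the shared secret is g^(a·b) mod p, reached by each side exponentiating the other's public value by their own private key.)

Party 2 sends B = g^b mod p = 5^2 mod 47.
5^1 ≡ 5 (mod 47)
5^2 = (5^1)^2 ≡ 5^2 = 25 ≡ 25 (mod 47)
So B = 25. Party 1 then computes K = B^a mod p = 25^6 mod 47.
25^1 ≡ 25 (mod 47)
25^2 = (25^1)^2 ≡ 25^2 = 625 ≡ 14 (mod 47)
25^4 = (25^2)^2 ≡ 14^2 = 196 ≡ 8 (mod 47)
25^6 = 25^4 · 25^2 ≡ 8 · 14 ≡ 18 (mod 47).

18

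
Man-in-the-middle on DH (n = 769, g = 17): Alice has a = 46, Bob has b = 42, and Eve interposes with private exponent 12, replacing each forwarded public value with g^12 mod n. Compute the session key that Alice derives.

Alice receives Eve's public value M = 17^12 mod 769 instead of the honest one.
17^1 ≡ 17 (mod 769)
17^2 = (17^1)^2 ≡ 17^2 = 289 ≡ 289 (mod 769)
17^4 = (17^2)^2 ≡ 289^2 = 83521 ≡ 469 (mod 769)
17^8 = (17^4)^2 ≡ 469^2 = 219961 ≡ 27 (mod 769)
17^12 = 17^8 · 17^4 ≡ 27 · 469 ≡ 359 (mod 769).
So M = 359. Alice computes K = M^46 mod 769.
359^1 ≡ 359 (mod 769)
359^2 = (359^1)^2 ≡ 359^2 = 128881 ≡ 458 (mod 769)
359^4 = (359^2)^2 ≡ 458^2 = 209764 ≡ 596 (mod 769)
359^8 = (359^4)^2 ≡ 596^2 = 355216 ≡ 707 (mod 769)
359^16 = (359^8)^2 ≡ 707^2 = 499849 ≡ 768 (mod 769)
359^32 = (359^16)^2 ≡ 768^2 = 589824 ≡ 1 (mod 769)
359^46 = 359^32 · 359^8 · 359^4 · 359^2 ≡ 1 · 707 · 596 · 458 ≡ 136 (mod 769).

136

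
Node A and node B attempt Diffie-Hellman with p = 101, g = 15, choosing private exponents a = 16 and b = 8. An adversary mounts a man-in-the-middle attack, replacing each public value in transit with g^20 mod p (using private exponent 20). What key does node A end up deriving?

Node A receives an adversary's public value M = 15^20 mod 101 instead of the honest one.
15^1 ≡ 15 (mod 101)
15^2 = (15^1)^2 ≡ 15^2 = 225 ≡ 23 (mod 101)
15^4 = (15^2)^2 ≡ 23^2 = 529 ≡ 24 (mod 101)
15^8 = (15^4)^2 ≡ 24^2 = 576 ≡ 71 (mod 101)
15^16 = (15^8)^2 ≡ 71^2 = 5041 ≡ 92 (mod 101)
15^20 = 15^16 · 15^4 ≡ 92 · 24 ≡ 87 (mod 101).
So M = 87. Node A computes K = M^16 mod 101.
87^1 ≡ 87 (mod 101)
87^2 = (87^1)^2 ≡ 87^2 = 7569 ≡ 95 (mod 101)
87^4 = (87^2)^2 ≡ 95^2 = 9025 ≡ 36 (mod 101)
87^8 = (87^4)^2 ≡ 36^2 = 1296 ≡ 84 (mod 101)
87^16 = (87^8)^2 ≡ 84^2 = 7056 ≡ 87 (mod 101)

87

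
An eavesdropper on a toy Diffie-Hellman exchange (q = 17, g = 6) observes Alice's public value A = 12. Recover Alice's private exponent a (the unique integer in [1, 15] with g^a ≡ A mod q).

Try successive powers of 6 modulo 17:
6^1 ≡ 6
6^2 ≡ 2
6^3 ≡ 12
Found: a = 3.

3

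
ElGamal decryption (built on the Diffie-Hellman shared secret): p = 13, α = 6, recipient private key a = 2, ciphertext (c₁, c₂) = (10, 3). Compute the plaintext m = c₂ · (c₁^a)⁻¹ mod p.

Shared mask s = c₁^a mod p = 10^2 mod 13.
10^1 ≡ 10 (mod 13)
10^2 = (10^1)^2 ≡ 10^2 = 100 ≡ 9 (mod 13)
So s = 9; s⁻¹ ≡ 3 (mod 13).
m = c₂ · s⁻¹ mod 13 = 3 · 3 mod 13 = 9.

9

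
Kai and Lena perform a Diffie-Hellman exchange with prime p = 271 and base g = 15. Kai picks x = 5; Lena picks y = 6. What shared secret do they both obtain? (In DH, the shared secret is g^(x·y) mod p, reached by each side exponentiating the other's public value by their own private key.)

125

Kai sends A = g^x mod p = 15^5 mod 271.
15^1 ≡ 15 (mod 271)
15^2 = (15^1)^2 ≡ 15^2 = 225 ≡ 225 (mod 271)
15^4 = (15^2)^2 ≡ 225^2 = 50625 ≡ 219 (mod 271)
15^5 = 15^4 · 15^1 ≡ 219 · 15 ≡ 33 (mod 271).
So A = 33. Lena then computes K = A^y mod p = 33^6 mod 271.
33^1 ≡ 33 (mod 271)
33^2 = (33^1)^2 ≡ 33^2 = 1089 ≡ 5 (mod 271)
33^4 = (33^2)^2 ≡ 5^2 = 25 ≡ 25 (mod 271)
33^6 = 33^4 · 33^2 ≡ 25 · 5 ≡ 125 (mod 271).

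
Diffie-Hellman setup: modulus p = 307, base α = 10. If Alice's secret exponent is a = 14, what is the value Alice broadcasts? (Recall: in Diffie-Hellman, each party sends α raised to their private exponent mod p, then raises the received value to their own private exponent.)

246

Public value = 10^14 mod 307.
10^1 ≡ 10 (mod 307)
10^2 = (10^1)^2 ≡ 10^2 = 100 ≡ 100 (mod 307)
10^4 = (10^2)^2 ≡ 100^2 = 10000 ≡ 176 (mod 307)
10^8 = (10^4)^2 ≡ 176^2 = 30976 ≡ 276 (mod 307)
10^14 = 10^8 · 10^4 · 10^2 ≡ 276 · 176 · 100 ≡ 246 (mod 307).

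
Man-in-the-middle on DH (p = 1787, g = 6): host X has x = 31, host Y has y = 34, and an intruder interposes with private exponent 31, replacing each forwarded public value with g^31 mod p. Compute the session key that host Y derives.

Host Y receives an intruder's public value M = 6^31 mod 1787 instead of the honest one.
6^1 ≡ 6 (mod 1787)
6^2 = (6^1)^2 ≡ 6^2 = 36 ≡ 36 (mod 1787)
6^4 = (6^2)^2 ≡ 36^2 = 1296 ≡ 1296 (mod 1787)
6^8 = (6^4)^2 ≡ 1296^2 = 1679616 ≡ 1623 (mod 1787)
6^16 = (6^8)^2 ≡ 1623^2 = 2634129 ≡ 91 (mod 1787)
6^31 = 6^16 · 6^8 · 6^4 · 6^2 · 6^1 ≡ 91 · 1623 · 1296 · 36 · 6 ≡ 1678 (mod 1787).
So M = 1678. Host Y computes K = M^34 mod 1787.
1678^1 ≡ 1678 (mod 1787)
1678^2 = (1678^1)^2 ≡ 1678^2 = 2815684 ≡ 1159 (mod 1787)
1678^4 = (1678^2)^2 ≡ 1159^2 = 1343281 ≡ 1244 (mod 1787)
1678^8 = (1678^4)^2 ≡ 1244^2 = 1547536 ≡ 1781 (mod 1787)
1678^16 = (1678^8)^2 ≡ 1781^2 = 3171961 ≡ 36 (mod 1787)
1678^32 = (1678^16)^2 ≡ 36^2 = 1296 ≡ 1296 (mod 1787)
1678^34 = 1678^32 · 1678^2 ≡ 1296 · 1159 ≡ 984 (mod 1787).

984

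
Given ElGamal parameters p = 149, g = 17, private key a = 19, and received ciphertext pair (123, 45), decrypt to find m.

Shared mask s = c₁^a mod p = 123^19 mod 149.
123^1 ≡ 123 (mod 149)
123^2 = (123^1)^2 ≡ 123^2 = 15129 ≡ 80 (mod 149)
123^4 = (123^2)^2 ≡ 80^2 = 6400 ≡ 142 (mod 149)
123^8 = (123^4)^2 ≡ 142^2 = 20164 ≡ 49 (mod 149)
123^16 = (123^8)^2 ≡ 49^2 = 2401 ≡ 17 (mod 149)
123^19 = 123^16 · 123^2 · 123^1 ≡ 17 · 80 · 123 ≡ 102 (mod 149).
So s = 102; s⁻¹ ≡ 19 (mod 149).
m = c₂ · s⁻¹ mod 149 = 45 · 19 mod 149 = 110.

110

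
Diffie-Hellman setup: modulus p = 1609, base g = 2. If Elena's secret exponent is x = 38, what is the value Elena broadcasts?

983

Public value = 2^38 mod 1609.
2^1 ≡ 2 (mod 1609)
2^2 = (2^1)^2 ≡ 2^2 = 4 ≡ 4 (mod 1609)
2^4 = (2^2)^2 ≡ 4^2 = 16 ≡ 16 (mod 1609)
2^8 = (2^4)^2 ≡ 16^2 = 256 ≡ 256 (mod 1609)
2^16 = (2^8)^2 ≡ 256^2 = 65536 ≡ 1176 (mod 1609)
2^32 = (2^16)^2 ≡ 1176^2 = 1382976 ≡ 845 (mod 1609)
2^38 = 2^32 · 2^4 · 2^2 ≡ 845 · 16 · 4 ≡ 983 (mod 1609).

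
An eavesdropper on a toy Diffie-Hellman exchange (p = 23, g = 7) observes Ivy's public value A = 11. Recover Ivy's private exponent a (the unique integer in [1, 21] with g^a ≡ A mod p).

19

Try successive powers of 7 modulo 23:
7^1 ≡ 7
7^2 ≡ 3
7^3 ≡ 21
7^4 ≡ 9
7^5 ≡ 17
7^6 ≡ 4
7^7 ≡ 5
7^8 ≡ 12
7^9 ≡ 15
7^10 ≡ 13
7^11 ≡ 22
7^12 ≡ 16
7^13 ≡ 20
7^14 ≡ 2
7^15 ≡ 14
7^16 ≡ 6
7^17 ≡ 19
7^18 ≡ 18
7^19 ≡ 11
Found: a = 19.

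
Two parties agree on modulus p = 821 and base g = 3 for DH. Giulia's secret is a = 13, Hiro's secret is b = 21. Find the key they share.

542

Giulia sends A = g^a mod p = 3^13 mod 821.
3^1 ≡ 3 (mod 821)
3^2 = (3^1)^2 ≡ 3^2 = 9 ≡ 9 (mod 821)
3^4 = (3^2)^2 ≡ 9^2 = 81 ≡ 81 (mod 821)
3^8 = (3^4)^2 ≡ 81^2 = 6561 ≡ 814 (mod 821)
3^13 = 3^8 · 3^4 · 3^1 ≡ 814 · 81 · 3 ≡ 762 (mod 821).
So A = 762. Hiro then computes K = A^b mod p = 762^21 mod 821.
762^1 ≡ 762 (mod 821)
762^2 = (762^1)^2 ≡ 762^2 = 580644 ≡ 197 (mod 821)
762^4 = (762^2)^2 ≡ 197^2 = 38809 ≡ 222 (mod 821)
762^8 = (762^4)^2 ≡ 222^2 = 49284 ≡ 24 (mod 821)
762^16 = (762^8)^2 ≡ 24^2 = 576 ≡ 576 (mod 821)
762^21 = 762^16 · 762^4 · 762^1 ≡ 576 · 222 · 762 ≡ 542 (mod 821).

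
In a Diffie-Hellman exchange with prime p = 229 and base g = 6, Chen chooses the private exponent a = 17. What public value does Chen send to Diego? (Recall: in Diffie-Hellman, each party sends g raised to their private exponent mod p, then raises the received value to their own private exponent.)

182

Public value = 6^17 mod 229.
6^1 ≡ 6 (mod 229)
6^2 = (6^1)^2 ≡ 6^2 = 36 ≡ 36 (mod 229)
6^4 = (6^2)^2 ≡ 36^2 = 1296 ≡ 151 (mod 229)
6^8 = (6^4)^2 ≡ 151^2 = 22801 ≡ 130 (mod 229)
6^16 = (6^8)^2 ≡ 130^2 = 16900 ≡ 183 (mod 229)
6^17 = 6^16 · 6^1 ≡ 183 · 6 ≡ 182 (mod 229).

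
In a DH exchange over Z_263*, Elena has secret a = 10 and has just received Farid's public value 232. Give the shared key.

Shared key K = 232^10 mod 263.
232^1 ≡ 232 (mod 263)
232^2 = (232^1)^2 ≡ 232^2 = 53824 ≡ 172 (mod 263)
232^4 = (232^2)^2 ≡ 172^2 = 29584 ≡ 128 (mod 263)
232^8 = (232^4)^2 ≡ 128^2 = 16384 ≡ 78 (mod 263)
232^10 = 232^8 · 232^2 ≡ 78 · 172 ≡ 3 (mod 263).

3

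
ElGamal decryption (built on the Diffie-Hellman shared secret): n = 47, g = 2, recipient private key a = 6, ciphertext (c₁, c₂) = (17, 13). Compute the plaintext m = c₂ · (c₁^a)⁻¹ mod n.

11

Shared mask s = c₁^a mod n = 17^6 mod 47.
17^1 ≡ 17 (mod 47)
17^2 = (17^1)^2 ≡ 17^2 = 289 ≡ 7 (mod 47)
17^4 = (17^2)^2 ≡ 7^2 = 49 ≡ 2 (mod 47)
17^6 = 17^4 · 17^2 ≡ 2 · 7 ≡ 14 (mod 47).
So s = 14; s⁻¹ ≡ 37 (mod 47).
m = c₂ · s⁻¹ mod 47 = 13 · 37 mod 47 = 11.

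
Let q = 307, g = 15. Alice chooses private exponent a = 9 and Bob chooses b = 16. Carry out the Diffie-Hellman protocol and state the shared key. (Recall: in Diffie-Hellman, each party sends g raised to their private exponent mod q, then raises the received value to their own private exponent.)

115

Alice sends A = g^a mod q = 15^9 mod 307.
15^1 ≡ 15 (mod 307)
15^2 = (15^1)^2 ≡ 15^2 = 225 ≡ 225 (mod 307)
15^4 = (15^2)^2 ≡ 225^2 = 50625 ≡ 277 (mod 307)
15^8 = (15^4)^2 ≡ 277^2 = 76729 ≡ 286 (mod 307)
15^9 = 15^8 · 15^1 ≡ 286 · 15 ≡ 299 (mod 307).
So A = 299. Bob then computes K = A^b mod q = 299^16 mod 307.
299^1 ≡ 299 (mod 307)
299^2 = (299^1)^2 ≡ 299^2 = 89401 ≡ 64 (mod 307)
299^4 = (299^2)^2 ≡ 64^2 = 4096 ≡ 105 (mod 307)
299^8 = (299^4)^2 ≡ 105^2 = 11025 ≡ 280 (mod 307)
299^16 = (299^8)^2 ≡ 280^2 = 78400 ≡ 115 (mod 307)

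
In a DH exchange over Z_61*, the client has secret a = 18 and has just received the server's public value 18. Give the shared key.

Shared key K = 18^18 mod 61.
18^1 ≡ 18 (mod 61)
18^2 = (18^1)^2 ≡ 18^2 = 324 ≡ 19 (mod 61)
18^4 = (18^2)^2 ≡ 19^2 = 361 ≡ 56 (mod 61)
18^8 = (18^4)^2 ≡ 56^2 = 3136 ≡ 25 (mod 61)
18^16 = (18^8)^2 ≡ 25^2 = 625 ≡ 15 (mod 61)
18^18 = 18^16 · 18^2 ≡ 15 · 19 ≡ 41 (mod 61).

41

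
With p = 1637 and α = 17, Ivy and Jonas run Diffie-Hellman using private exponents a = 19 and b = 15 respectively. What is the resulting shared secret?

Jonas sends B = α^b mod p = 17^15 mod 1637.
17^1 ≡ 17 (mod 1637)
17^2 = (17^1)^2 ≡ 17^2 = 289 ≡ 289 (mod 1637)
17^4 = (17^2)^2 ≡ 289^2 = 83521 ≡ 34 (mod 1637)
17^8 = (17^4)^2 ≡ 34^2 = 1156 ≡ 1156 (mod 1637)
17^15 = 17^8 · 17^4 · 17^2 · 17^1 ≡ 1156 · 34 · 289 · 17 ≡ 32 (mod 1637).
So B = 32. Ivy then computes K = B^a mod p = 32^19 mod 1637.
32^1 ≡ 32 (mod 1637)
32^2 = (32^1)^2 ≡ 32^2 = 1024 ≡ 1024 (mod 1637)
32^4 = (32^2)^2 ≡ 1024^2 = 1048576 ≡ 896 (mod 1637)
32^8 = (32^4)^2 ≡ 896^2 = 802816 ≡ 686 (mod 1637)
32^16 = (32^8)^2 ≡ 686^2 = 470596 ≡ 777 (mod 1637)
32^19 = 32^16 · 32^2 · 32^1 ≡ 777 · 1024 · 32 ≡ 475 (mod 1637).

475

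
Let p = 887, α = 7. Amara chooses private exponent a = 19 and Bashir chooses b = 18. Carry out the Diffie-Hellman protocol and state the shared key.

494

Bashir sends B = α^b mod p = 7^18 mod 887.
7^1 ≡ 7 (mod 887)
7^2 = (7^1)^2 ≡ 7^2 = 49 ≡ 49 (mod 887)
7^4 = (7^2)^2 ≡ 49^2 = 2401 ≡ 627 (mod 887)
7^8 = (7^4)^2 ≡ 627^2 = 393129 ≡ 188 (mod 887)
7^16 = (7^8)^2 ≡ 188^2 = 35344 ≡ 751 (mod 887)
7^18 = 7^16 · 7^2 ≡ 751 · 49 ≡ 432 (mod 887).
So B = 432. Amara then computes K = B^a mod p = 432^19 mod 887.
432^1 ≡ 432 (mod 887)
432^2 = (432^1)^2 ≡ 432^2 = 186624 ≡ 354 (mod 887)
432^4 = (432^2)^2 ≡ 354^2 = 125316 ≡ 249 (mod 887)
432^8 = (432^4)^2 ≡ 249^2 = 62001 ≡ 798 (mod 887)
432^16 = (432^8)^2 ≡ 798^2 = 636804 ≡ 825 (mod 887)
432^19 = 432^16 · 432^2 · 432^1 ≡ 825 · 354 · 432 ≡ 494 (mod 887).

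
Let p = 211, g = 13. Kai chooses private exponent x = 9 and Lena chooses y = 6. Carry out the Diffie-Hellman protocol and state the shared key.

Lena sends B = g^y mod p = 13^6 mod 211.
13^1 ≡ 13 (mod 211)
13^2 = (13^1)^2 ≡ 13^2 = 169 ≡ 169 (mod 211)
13^4 = (13^2)^2 ≡ 169^2 = 28561 ≡ 76 (mod 211)
13^6 = 13^4 · 13^2 ≡ 76 · 169 ≡ 184 (mod 211).
So B = 184. Kai then computes K = B^x mod p = 184^9 mod 211.
184^1 ≡ 184 (mod 211)
184^2 = (184^1)^2 ≡ 184^2 = 33856 ≡ 96 (mod 211)
184^4 = (184^2)^2 ≡ 96^2 = 9216 ≡ 143 (mod 211)
184^8 = (184^4)^2 ≡ 143^2 = 20449 ≡ 193 (mod 211)
184^9 = 184^8 · 184^1 ≡ 193 · 184 ≡ 64 (mod 211).

64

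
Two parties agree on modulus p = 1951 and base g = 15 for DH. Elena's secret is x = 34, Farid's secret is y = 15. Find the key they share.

876

Farid sends B = g^y mod p = 15^15 mod 1951.
15^1 ≡ 15 (mod 1951)
15^2 = (15^1)^2 ≡ 15^2 = 225 ≡ 225 (mod 1951)
15^4 = (15^2)^2 ≡ 225^2 = 50625 ≡ 1850 (mod 1951)
15^8 = (15^4)^2 ≡ 1850^2 = 3422500 ≡ 446 (mod 1951)
15^15 = 15^8 · 15^4 · 15^2 · 15^1 ≡ 446 · 1850 · 225 · 15 ≡ 1425 (mod 1951).
So B = 1425. Elena then computes K = B^x mod p = 1425^34 mod 1951.
1425^1 ≡ 1425 (mod 1951)
1425^2 = (1425^1)^2 ≡ 1425^2 = 2030625 ≡ 1585 (mod 1951)
1425^4 = (1425^2)^2 ≡ 1585^2 = 2512225 ≡ 1288 (mod 1951)
1425^8 = (1425^4)^2 ≡ 1288^2 = 1658944 ≡ 594 (mod 1951)
1425^16 = (1425^8)^2 ≡ 594^2 = 352836 ≡ 1656 (mod 1951)
1425^32 = (1425^16)^2 ≡ 1656^2 = 2742336 ≡ 1181 (mod 1951)
1425^34 = 1425^32 · 1425^2 ≡ 1181 · 1585 ≡ 876 (mod 1951).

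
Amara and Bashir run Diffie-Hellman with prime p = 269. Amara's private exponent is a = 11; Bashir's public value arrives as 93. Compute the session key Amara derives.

87

Shared key K = 93^11 mod 269.
93^1 ≡ 93 (mod 269)
93^2 = (93^1)^2 ≡ 93^2 = 8649 ≡ 41 (mod 269)
93^4 = (93^2)^2 ≡ 41^2 = 1681 ≡ 67 (mod 269)
93^8 = (93^4)^2 ≡ 67^2 = 4489 ≡ 185 (mod 269)
93^11 = 93^8 · 93^2 · 93^1 ≡ 185 · 41 · 93 ≡ 87 (mod 269).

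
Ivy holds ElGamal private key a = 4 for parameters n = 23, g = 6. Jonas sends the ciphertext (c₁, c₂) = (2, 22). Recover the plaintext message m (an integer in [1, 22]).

10

Shared mask s = c₁^a mod n = 2^4 mod 23.
2^1 ≡ 2 (mod 23)
2^2 = (2^1)^2 ≡ 2^2 = 4 ≡ 4 (mod 23)
2^4 = (2^2)^2 ≡ 4^2 = 16 ≡ 16 (mod 23)
So s = 16; s⁻¹ ≡ 13 (mod 23).
m = c₂ · s⁻¹ mod 23 = 22 · 13 mod 23 = 10.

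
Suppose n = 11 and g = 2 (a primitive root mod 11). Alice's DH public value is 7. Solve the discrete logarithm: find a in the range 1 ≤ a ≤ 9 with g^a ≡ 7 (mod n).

Try successive powers of 2 modulo 11:
2^1 ≡ 2
2^2 ≡ 4
2^3 ≡ 8
2^4 ≡ 5
2^5 ≡ 10
2^6 ≡ 9
2^7 ≡ 7
Found: a = 7.

7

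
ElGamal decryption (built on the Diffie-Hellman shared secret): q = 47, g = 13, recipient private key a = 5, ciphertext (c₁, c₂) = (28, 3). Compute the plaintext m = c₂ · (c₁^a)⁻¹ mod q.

Shared mask s = c₁^a mod q = 28^5 mod 47.
28^1 ≡ 28 (mod 47)
28^2 = (28^1)^2 ≡ 28^2 = 784 ≡ 32 (mod 47)
28^4 = (28^2)^2 ≡ 32^2 = 1024 ≡ 37 (mod 47)
28^5 = 28^4 · 28^1 ≡ 37 · 28 ≡ 2 (mod 47).
So s = 2; s⁻¹ ≡ 24 (mod 47).
m = c₂ · s⁻¹ mod 47 = 3 · 24 mod 47 = 25.

25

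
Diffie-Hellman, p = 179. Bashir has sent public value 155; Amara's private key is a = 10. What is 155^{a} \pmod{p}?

144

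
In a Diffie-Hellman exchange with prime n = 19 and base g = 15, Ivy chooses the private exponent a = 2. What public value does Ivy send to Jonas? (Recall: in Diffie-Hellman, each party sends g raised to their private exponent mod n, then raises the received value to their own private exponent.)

Public value = 15^2 (mod 19).
15^1 ≡ 15 (mod 19)
15^2 = (15^1)^2 ≡ 15^2 = 225 ≡ 16 (mod 19)

16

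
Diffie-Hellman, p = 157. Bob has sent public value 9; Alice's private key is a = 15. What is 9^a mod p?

46

Shared key K = 9^15 mod 157.
9^1 ≡ 9 (mod 157)
9^2 = (9^1)^2 ≡ 9^2 = 81 ≡ 81 (mod 157)
9^4 = (9^2)^2 ≡ 81^2 = 6561 ≡ 124 (mod 157)
9^8 = (9^4)^2 ≡ 124^2 = 15376 ≡ 147 (mod 157)
9^15 = 9^8 · 9^4 · 9^2 · 9^1 ≡ 147 · 124 · 81 · 9 ≡ 46 (mod 157).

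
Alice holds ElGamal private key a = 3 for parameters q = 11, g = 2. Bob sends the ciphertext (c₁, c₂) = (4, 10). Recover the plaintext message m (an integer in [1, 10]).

6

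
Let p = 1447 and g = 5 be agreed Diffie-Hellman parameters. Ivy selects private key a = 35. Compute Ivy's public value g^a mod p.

586

Public value = 5^35 mod 1447.
5^1 ≡ 5 (mod 1447)
5^2 = (5^1)^2 ≡ 5^2 = 25 ≡ 25 (mod 1447)
5^4 = (5^2)^2 ≡ 25^2 = 625 ≡ 625 (mod 1447)
5^8 = (5^4)^2 ≡ 625^2 = 390625 ≡ 1382 (mod 1447)
5^16 = (5^8)^2 ≡ 1382^2 = 1909924 ≡ 1331 (mod 1447)
5^32 = (5^16)^2 ≡ 1331^2 = 1771561 ≡ 433 (mod 1447)
5^35 = 5^32 · 5^2 · 5^1 ≡ 433 · 25 · 5 ≡ 586 (mod 1447).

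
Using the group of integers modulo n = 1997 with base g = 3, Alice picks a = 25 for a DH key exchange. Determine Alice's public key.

1618

Public value = 3^25 mod 1997.
3^1 ≡ 3 (mod 1997)
3^2 = (3^1)^2 ≡ 3^2 = 9 ≡ 9 (mod 1997)
3^4 = (3^2)^2 ≡ 9^2 = 81 ≡ 81 (mod 1997)
3^8 = (3^4)^2 ≡ 81^2 = 6561 ≡ 570 (mod 1997)
3^16 = (3^8)^2 ≡ 570^2 = 324900 ≡ 1386 (mod 1997)
3^25 = 3^16 · 3^8 · 3^1 ≡ 1386 · 570 · 3 ≡ 1618 (mod 1997).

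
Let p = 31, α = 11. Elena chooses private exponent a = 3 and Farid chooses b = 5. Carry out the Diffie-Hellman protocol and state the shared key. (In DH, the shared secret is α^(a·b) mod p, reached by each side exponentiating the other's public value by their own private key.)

Elena sends A = α^a mod p = 11^3 mod 31.
11^1 ≡ 11 (mod 31)
11^2 = (11^1)^2 ≡ 11^2 = 121 ≡ 28 (mod 31)
11^3 = 11^2 · 11^1 ≡ 28 · 11 ≡ 29 (mod 31).
So A = 29. Farid then computes K = A^b mod p = 29^5 mod 31.
29^1 ≡ 29 (mod 31)
29^2 = (29^1)^2 ≡ 29^2 = 841 ≡ 4 (mod 31)
29^4 = (29^2)^2 ≡ 4^2 = 16 ≡ 16 (mod 31)
29^5 = 29^4 · 29^1 ≡ 16 · 29 ≡ 30 (mod 31).

30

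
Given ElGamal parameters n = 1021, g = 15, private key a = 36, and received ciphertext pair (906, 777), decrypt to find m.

33

Shared mask s = c₁^a mod n = 906^36 mod 1021.
906^1 ≡ 906 (mod 1021)
906^2 = (906^1)^2 ≡ 906^2 = 820836 ≡ 973 (mod 1021)
906^4 = (906^2)^2 ≡ 973^2 = 946729 ≡ 262 (mod 1021)
906^8 = (906^4)^2 ≡ 262^2 = 68644 ≡ 237 (mod 1021)
906^16 = (906^8)^2 ≡ 237^2 = 56169 ≡ 14 (mod 1021)
906^32 = (906^16)^2 ≡ 14^2 = 196 ≡ 196 (mod 1021)
906^36 = 906^32 · 906^4 ≡ 196 · 262 ≡ 302 (mod 1021).
So s = 302; s⁻¹ ≡ 71 (mod 1021).
m = c₂ · s⁻¹ mod 1021 = 777 · 71 mod 1021 = 33.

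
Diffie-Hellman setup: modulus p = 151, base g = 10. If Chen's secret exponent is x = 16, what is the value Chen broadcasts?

Public value = 10^16 mod 151.
10^1 ≡ 10 (mod 151)
10^2 = (10^1)^2 ≡ 10^2 = 100 ≡ 100 (mod 151)
10^4 = (10^2)^2 ≡ 100^2 = 10000 ≡ 34 (mod 151)
10^8 = (10^4)^2 ≡ 34^2 = 1156 ≡ 99 (mod 151)
10^16 = (10^8)^2 ≡ 99^2 = 9801 ≡ 137 (mod 151)

137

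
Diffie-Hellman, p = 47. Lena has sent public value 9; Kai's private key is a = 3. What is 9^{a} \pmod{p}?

24

Shared key K = 9^3 mod 47.
9^1 ≡ 9 (mod 47)
9^2 = (9^1)^2 ≡ 9^2 = 81 ≡ 34 (mod 47)
9^3 = 9^2 · 9^1 ≡ 34 · 9 ≡ 24 (mod 47).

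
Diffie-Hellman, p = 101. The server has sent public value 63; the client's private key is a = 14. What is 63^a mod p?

47

Shared key K = 63^14 mod 101.
63^1 ≡ 63 (mod 101)
63^2 = (63^1)^2 ≡ 63^2 = 3969 ≡ 30 (mod 101)
63^4 = (63^2)^2 ≡ 30^2 = 900 ≡ 92 (mod 101)
63^8 = (63^4)^2 ≡ 92^2 = 8464 ≡ 81 (mod 101)
63^14 = 63^8 · 63^4 · 63^2 ≡ 81 · 92 · 30 ≡ 47 (mod 101).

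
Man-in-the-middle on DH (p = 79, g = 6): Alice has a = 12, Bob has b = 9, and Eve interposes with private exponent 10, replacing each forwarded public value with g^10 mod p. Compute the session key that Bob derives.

Bob receives Eve's public value M = 6^10 mod 79 instead of the honest one.
6^1 ≡ 6 (mod 79)
6^2 = (6^1)^2 ≡ 6^2 = 36 ≡ 36 (mod 79)
6^4 = (6^2)^2 ≡ 36^2 = 1296 ≡ 32 (mod 79)
6^8 = (6^4)^2 ≡ 32^2 = 1024 ≡ 76 (mod 79)
6^10 = 6^8 · 6^2 ≡ 76 · 36 ≡ 50 (mod 79).
So M = 50. Bob computes K = M^9 mod 79.
50^1 ≡ 50 (mod 79)
50^2 = (50^1)^2 ≡ 50^2 = 2500 ≡ 51 (mod 79)
50^4 = (50^2)^2 ≡ 51^2 = 2601 ≡ 73 (mod 79)
50^8 = (50^4)^2 ≡ 73^2 = 5329 ≡ 36 (mod 79)
50^9 = 50^8 · 50^1 ≡ 36 · 50 ≡ 62 (mod 79).

62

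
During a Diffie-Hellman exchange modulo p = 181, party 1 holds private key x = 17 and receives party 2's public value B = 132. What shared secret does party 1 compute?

48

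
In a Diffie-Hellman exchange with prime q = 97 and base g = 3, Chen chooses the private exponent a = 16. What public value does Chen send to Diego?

Public value = 3^16 (mod 97).
3^1 ≡ 3 (mod 97)
3^2 = (3^1)^2 ≡ 3^2 = 9 ≡ 9 (mod 97)
3^4 = (3^2)^2 ≡ 9^2 = 81 ≡ 81 (mod 97)
3^8 = (3^4)^2 ≡ 81^2 = 6561 ≡ 62 (mod 97)
3^16 = (3^8)^2 ≡ 62^2 = 3844 ≡ 61 (mod 97)

61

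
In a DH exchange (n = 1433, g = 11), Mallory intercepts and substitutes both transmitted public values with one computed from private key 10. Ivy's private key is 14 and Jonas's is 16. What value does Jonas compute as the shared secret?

Jonas receives Mallory's public value M = 11^10 mod 1433 instead of the honest one.
11^1 ≡ 11 (mod 1433)
11^2 = (11^1)^2 ≡ 11^2 = 121 ≡ 121 (mod 1433)
11^4 = (11^2)^2 ≡ 121^2 = 14641 ≡ 311 (mod 1433)
11^8 = (11^4)^2 ≡ 311^2 = 96721 ≡ 710 (mod 1433)
11^10 = 11^8 · 11^2 ≡ 710 · 121 ≡ 1363 (mod 1433).
So M = 1363. Jonas computes K = M^16 mod 1433.
1363^1 ≡ 1363 (mod 1433)
1363^2 = (1363^1)^2 ≡ 1363^2 = 1857769 ≡ 601 (mod 1433)
1363^4 = (1363^2)^2 ≡ 601^2 = 361201 ≡ 85 (mod 1433)
1363^8 = (1363^4)^2 ≡ 85^2 = 7225 ≡ 60 (mod 1433)
1363^16 = (1363^8)^2 ≡ 60^2 = 3600 ≡ 734 (mod 1433)

734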